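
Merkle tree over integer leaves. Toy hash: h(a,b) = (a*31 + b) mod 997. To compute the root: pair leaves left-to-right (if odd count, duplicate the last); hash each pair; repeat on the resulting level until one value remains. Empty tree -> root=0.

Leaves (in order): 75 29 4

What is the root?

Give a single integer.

L0: [75, 29, 4]
L1: h(75,29)=(75*31+29)%997=360 h(4,4)=(4*31+4)%997=128 -> [360, 128]
L2: h(360,128)=(360*31+128)%997=321 -> [321]

Answer: 321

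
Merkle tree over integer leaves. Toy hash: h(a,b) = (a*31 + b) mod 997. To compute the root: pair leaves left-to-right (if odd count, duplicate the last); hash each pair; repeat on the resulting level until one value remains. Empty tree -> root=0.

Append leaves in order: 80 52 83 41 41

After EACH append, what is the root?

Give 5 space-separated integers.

After append 80 (leaves=[80]):
  L0: [80]
  root=80
After append 52 (leaves=[80, 52]):
  L0: [80, 52]
  L1: h(80,52)=(80*31+52)%997=538 -> [538]
  root=538
After append 83 (leaves=[80, 52, 83]):
  L0: [80, 52, 83]
  L1: h(80,52)=(80*31+52)%997=538 h(83,83)=(83*31+83)%997=662 -> [538, 662]
  L2: h(538,662)=(538*31+662)%997=391 -> [391]
  root=391
After append 41 (leaves=[80, 52, 83, 41]):
  L0: [80, 52, 83, 41]
  L1: h(80,52)=(80*31+52)%997=538 h(83,41)=(83*31+41)%997=620 -> [538, 620]
  L2: h(538,620)=(538*31+620)%997=349 -> [349]
  root=349
After append 41 (leaves=[80, 52, 83, 41, 41]):
  L0: [80, 52, 83, 41, 41]
  L1: h(80,52)=(80*31+52)%997=538 h(83,41)=(83*31+41)%997=620 h(41,41)=(41*31+41)%997=315 -> [538, 620, 315]
  L2: h(538,620)=(538*31+620)%997=349 h(315,315)=(315*31+315)%997=110 -> [349, 110]
  L3: h(349,110)=(349*31+110)%997=959 -> [959]
  root=959

Answer: 80 538 391 349 959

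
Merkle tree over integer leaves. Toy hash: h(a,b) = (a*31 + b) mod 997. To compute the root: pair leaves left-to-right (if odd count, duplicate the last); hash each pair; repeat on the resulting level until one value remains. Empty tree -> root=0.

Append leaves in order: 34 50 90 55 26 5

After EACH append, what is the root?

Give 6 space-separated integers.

Answer: 34 107 215 180 300 625

Derivation:
After append 34 (leaves=[34]):
  L0: [34]
  root=34
After append 50 (leaves=[34, 50]):
  L0: [34, 50]
  L1: h(34,50)=(34*31+50)%997=107 -> [107]
  root=107
After append 90 (leaves=[34, 50, 90]):
  L0: [34, 50, 90]
  L1: h(34,50)=(34*31+50)%997=107 h(90,90)=(90*31+90)%997=886 -> [107, 886]
  L2: h(107,886)=(107*31+886)%997=215 -> [215]
  root=215
After append 55 (leaves=[34, 50, 90, 55]):
  L0: [34, 50, 90, 55]
  L1: h(34,50)=(34*31+50)%997=107 h(90,55)=(90*31+55)%997=851 -> [107, 851]
  L2: h(107,851)=(107*31+851)%997=180 -> [180]
  root=180
After append 26 (leaves=[34, 50, 90, 55, 26]):
  L0: [34, 50, 90, 55, 26]
  L1: h(34,50)=(34*31+50)%997=107 h(90,55)=(90*31+55)%997=851 h(26,26)=(26*31+26)%997=832 -> [107, 851, 832]
  L2: h(107,851)=(107*31+851)%997=180 h(832,832)=(832*31+832)%997=702 -> [180, 702]
  L3: h(180,702)=(180*31+702)%997=300 -> [300]
  root=300
After append 5 (leaves=[34, 50, 90, 55, 26, 5]):
  L0: [34, 50, 90, 55, 26, 5]
  L1: h(34,50)=(34*31+50)%997=107 h(90,55)=(90*31+55)%997=851 h(26,5)=(26*31+5)%997=811 -> [107, 851, 811]
  L2: h(107,851)=(107*31+851)%997=180 h(811,811)=(811*31+811)%997=30 -> [180, 30]
  L3: h(180,30)=(180*31+30)%997=625 -> [625]
  root=625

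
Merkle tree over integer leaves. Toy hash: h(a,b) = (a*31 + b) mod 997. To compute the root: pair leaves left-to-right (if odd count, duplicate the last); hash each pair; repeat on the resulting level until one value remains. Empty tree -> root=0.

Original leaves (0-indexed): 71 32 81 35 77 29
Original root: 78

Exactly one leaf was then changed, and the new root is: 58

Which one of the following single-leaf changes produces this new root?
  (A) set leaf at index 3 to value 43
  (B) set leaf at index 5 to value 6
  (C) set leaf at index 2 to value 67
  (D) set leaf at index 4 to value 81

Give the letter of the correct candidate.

Original leaves: [71, 32, 81, 35, 77, 29]
Target new root: 58
Try each candidate change and compute the resulting root:
Candidate A: set leaf[3] = 43 -> leaves = [71, 32, 81, 43, 77, 29]
  L0: [71, 32, 81, 43, 77, 29]
  L1: h(71,32)=(71*31+32)%997=239 h(81,43)=(81*31+43)%997=560 h(77,29)=(77*31+29)%997=422 -> [239, 560, 422]
  L2: h(239,560)=(239*31+560)%997=990 h(422,422)=(422*31+422)%997=543 -> [990, 543]
  L3: h(990,543)=(990*31+543)%997=326 -> [326]
  root = 326 != target 58
Candidate B: set leaf[5] = 6 -> leaves = [71, 32, 81, 35, 77, 6]
  L0: [71, 32, 81, 35, 77, 6]
  L1: h(71,32)=(71*31+32)%997=239 h(81,35)=(81*31+35)%997=552 h(77,6)=(77*31+6)%997=399 -> [239, 552, 399]
  L2: h(239,552)=(239*31+552)%997=982 h(399,399)=(399*31+399)%997=804 -> [982, 804]
  L3: h(982,804)=(982*31+804)%997=339 -> [339]
  root = 339 != target 58
Candidate C: set leaf[2] = 67 -> leaves = [71, 32, 67, 35, 77, 29]
  L0: [71, 32, 67, 35, 77, 29]
  L1: h(71,32)=(71*31+32)%997=239 h(67,35)=(67*31+35)%997=118 h(77,29)=(77*31+29)%997=422 -> [239, 118, 422]
  L2: h(239,118)=(239*31+118)%997=548 h(422,422)=(422*31+422)%997=543 -> [548, 543]
  L3: h(548,543)=(548*31+543)%997=582 -> [582]
  root = 582 != target 58
Candidate D: set leaf[4] = 81 -> leaves = [71, 32, 81, 35, 81, 29]
  L0: [71, 32, 81, 35, 81, 29]
  L1: h(71,32)=(71*31+32)%997=239 h(81,35)=(81*31+35)%997=552 h(81,29)=(81*31+29)%997=546 -> [239, 552, 546]
  L2: h(239,552)=(239*31+552)%997=982 h(546,546)=(546*31+546)%997=523 -> [982, 523]
  L3: h(982,523)=(982*31+523)%997=58 -> [58]
  root = 58 == target 58  ** MATCH **
Candidate D produces the target root.

Answer: D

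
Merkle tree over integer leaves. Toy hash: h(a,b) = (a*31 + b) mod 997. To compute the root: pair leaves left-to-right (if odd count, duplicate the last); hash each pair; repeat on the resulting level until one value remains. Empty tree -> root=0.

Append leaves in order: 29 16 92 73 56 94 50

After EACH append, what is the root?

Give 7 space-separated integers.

After append 29 (leaves=[29]):
  L0: [29]
  root=29
After append 16 (leaves=[29, 16]):
  L0: [29, 16]
  L1: h(29,16)=(29*31+16)%997=915 -> [915]
  root=915
After append 92 (leaves=[29, 16, 92]):
  L0: [29, 16, 92]
  L1: h(29,16)=(29*31+16)%997=915 h(92,92)=(92*31+92)%997=950 -> [915, 950]
  L2: h(915,950)=(915*31+950)%997=402 -> [402]
  root=402
After append 73 (leaves=[29, 16, 92, 73]):
  L0: [29, 16, 92, 73]
  L1: h(29,16)=(29*31+16)%997=915 h(92,73)=(92*31+73)%997=931 -> [915, 931]
  L2: h(915,931)=(915*31+931)%997=383 -> [383]
  root=383
After append 56 (leaves=[29, 16, 92, 73, 56]):
  L0: [29, 16, 92, 73, 56]
  L1: h(29,16)=(29*31+16)%997=915 h(92,73)=(92*31+73)%997=931 h(56,56)=(56*31+56)%997=795 -> [915, 931, 795]
  L2: h(915,931)=(915*31+931)%997=383 h(795,795)=(795*31+795)%997=515 -> [383, 515]
  L3: h(383,515)=(383*31+515)%997=424 -> [424]
  root=424
After append 94 (leaves=[29, 16, 92, 73, 56, 94]):
  L0: [29, 16, 92, 73, 56, 94]
  L1: h(29,16)=(29*31+16)%997=915 h(92,73)=(92*31+73)%997=931 h(56,94)=(56*31+94)%997=833 -> [915, 931, 833]
  L2: h(915,931)=(915*31+931)%997=383 h(833,833)=(833*31+833)%997=734 -> [383, 734]
  L3: h(383,734)=(383*31+734)%997=643 -> [643]
  root=643
After append 50 (leaves=[29, 16, 92, 73, 56, 94, 50]):
  L0: [29, 16, 92, 73, 56, 94, 50]
  L1: h(29,16)=(29*31+16)%997=915 h(92,73)=(92*31+73)%997=931 h(56,94)=(56*31+94)%997=833 h(50,50)=(50*31+50)%997=603 -> [915, 931, 833, 603]
  L2: h(915,931)=(915*31+931)%997=383 h(833,603)=(833*31+603)%997=504 -> [383, 504]
  L3: h(383,504)=(383*31+504)%997=413 -> [413]
  root=413

Answer: 29 915 402 383 424 643 413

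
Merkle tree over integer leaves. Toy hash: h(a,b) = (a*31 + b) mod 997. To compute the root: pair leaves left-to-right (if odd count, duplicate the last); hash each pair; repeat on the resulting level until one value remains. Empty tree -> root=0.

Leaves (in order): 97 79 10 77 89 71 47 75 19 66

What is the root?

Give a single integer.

Answer: 871

Derivation:
L0: [97, 79, 10, 77, 89, 71, 47, 75, 19, 66]
L1: h(97,79)=(97*31+79)%997=95 h(10,77)=(10*31+77)%997=387 h(89,71)=(89*31+71)%997=836 h(47,75)=(47*31+75)%997=535 h(19,66)=(19*31+66)%997=655 -> [95, 387, 836, 535, 655]
L2: h(95,387)=(95*31+387)%997=341 h(836,535)=(836*31+535)%997=529 h(655,655)=(655*31+655)%997=23 -> [341, 529, 23]
L3: h(341,529)=(341*31+529)%997=133 h(23,23)=(23*31+23)%997=736 -> [133, 736]
L4: h(133,736)=(133*31+736)%997=871 -> [871]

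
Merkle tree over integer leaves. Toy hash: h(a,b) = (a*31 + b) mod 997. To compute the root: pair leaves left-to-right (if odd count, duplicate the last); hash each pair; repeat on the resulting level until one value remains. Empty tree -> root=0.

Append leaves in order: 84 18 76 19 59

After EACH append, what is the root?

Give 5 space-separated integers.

Answer: 84 628 963 906 766

Derivation:
After append 84 (leaves=[84]):
  L0: [84]
  root=84
After append 18 (leaves=[84, 18]):
  L0: [84, 18]
  L1: h(84,18)=(84*31+18)%997=628 -> [628]
  root=628
After append 76 (leaves=[84, 18, 76]):
  L0: [84, 18, 76]
  L1: h(84,18)=(84*31+18)%997=628 h(76,76)=(76*31+76)%997=438 -> [628, 438]
  L2: h(628,438)=(628*31+438)%997=963 -> [963]
  root=963
After append 19 (leaves=[84, 18, 76, 19]):
  L0: [84, 18, 76, 19]
  L1: h(84,18)=(84*31+18)%997=628 h(76,19)=(76*31+19)%997=381 -> [628, 381]
  L2: h(628,381)=(628*31+381)%997=906 -> [906]
  root=906
After append 59 (leaves=[84, 18, 76, 19, 59]):
  L0: [84, 18, 76, 19, 59]
  L1: h(84,18)=(84*31+18)%997=628 h(76,19)=(76*31+19)%997=381 h(59,59)=(59*31+59)%997=891 -> [628, 381, 891]
  L2: h(628,381)=(628*31+381)%997=906 h(891,891)=(891*31+891)%997=596 -> [906, 596]
  L3: h(906,596)=(906*31+596)%997=766 -> [766]
  root=766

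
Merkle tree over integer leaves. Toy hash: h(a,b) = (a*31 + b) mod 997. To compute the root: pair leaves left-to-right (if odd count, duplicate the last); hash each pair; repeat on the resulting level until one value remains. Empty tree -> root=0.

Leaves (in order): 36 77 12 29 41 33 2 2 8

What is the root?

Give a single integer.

Answer: 961

Derivation:
L0: [36, 77, 12, 29, 41, 33, 2, 2, 8]
L1: h(36,77)=(36*31+77)%997=196 h(12,29)=(12*31+29)%997=401 h(41,33)=(41*31+33)%997=307 h(2,2)=(2*31+2)%997=64 h(8,8)=(8*31+8)%997=256 -> [196, 401, 307, 64, 256]
L2: h(196,401)=(196*31+401)%997=495 h(307,64)=(307*31+64)%997=608 h(256,256)=(256*31+256)%997=216 -> [495, 608, 216]
L3: h(495,608)=(495*31+608)%997=1 h(216,216)=(216*31+216)%997=930 -> [1, 930]
L4: h(1,930)=(1*31+930)%997=961 -> [961]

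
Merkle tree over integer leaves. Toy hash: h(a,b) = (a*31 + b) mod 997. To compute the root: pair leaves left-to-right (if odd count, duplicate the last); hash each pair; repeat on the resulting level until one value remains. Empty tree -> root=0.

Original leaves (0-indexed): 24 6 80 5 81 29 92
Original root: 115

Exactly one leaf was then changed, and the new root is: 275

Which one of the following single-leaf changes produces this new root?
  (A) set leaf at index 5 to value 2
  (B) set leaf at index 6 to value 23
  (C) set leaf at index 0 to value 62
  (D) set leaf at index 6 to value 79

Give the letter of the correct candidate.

Answer: A

Derivation:
Original leaves: [24, 6, 80, 5, 81, 29, 92]
Target new root: 275
Try each candidate change and compute the resulting root:
Candidate A: set leaf[5] = 2 -> leaves = [24, 6, 80, 5, 81, 2, 92]
  L0: [24, 6, 80, 5, 81, 2, 92]
  L1: h(24,6)=(24*31+6)%997=750 h(80,5)=(80*31+5)%997=491 h(81,2)=(81*31+2)%997=519 h(92,92)=(92*31+92)%997=950 -> [750, 491, 519, 950]
  L2: h(750,491)=(750*31+491)%997=810 h(519,950)=(519*31+950)%997=90 -> [810, 90]
  L3: h(810,90)=(810*31+90)%997=275 -> [275]
  root = 275 == target 275  ** MATCH **
Candidate B: set leaf[6] = 23 -> leaves = [24, 6, 80, 5, 81, 29, 23]
  L0: [24, 6, 80, 5, 81, 29, 23]
  L1: h(24,6)=(24*31+6)%997=750 h(80,5)=(80*31+5)%997=491 h(81,29)=(81*31+29)%997=546 h(23,23)=(23*31+23)%997=736 -> [750, 491, 546, 736]
  L2: h(750,491)=(750*31+491)%997=810 h(546,736)=(546*31+736)%997=713 -> [810, 713]
  L3: h(810,713)=(810*31+713)%997=898 -> [898]
  root = 898 != target 275
Candidate C: set leaf[0] = 62 -> leaves = [62, 6, 80, 5, 81, 29, 92]
  L0: [62, 6, 80, 5, 81, 29, 92]
  L1: h(62,6)=(62*31+6)%997=931 h(80,5)=(80*31+5)%997=491 h(81,29)=(81*31+29)%997=546 h(92,92)=(92*31+92)%997=950 -> [931, 491, 546, 950]
  L2: h(931,491)=(931*31+491)%997=439 h(546,950)=(546*31+950)%997=927 -> [439, 927]
  L3: h(439,927)=(439*31+927)%997=578 -> [578]
  root = 578 != target 275
Candidate D: set leaf[6] = 79 -> leaves = [24, 6, 80, 5, 81, 29, 79]
  L0: [24, 6, 80, 5, 81, 29, 79]
  L1: h(24,6)=(24*31+6)%997=750 h(80,5)=(80*31+5)%997=491 h(81,29)=(81*31+29)%997=546 h(79,79)=(79*31+79)%997=534 -> [750, 491, 546, 534]
  L2: h(750,491)=(750*31+491)%997=810 h(546,534)=(546*31+534)%997=511 -> [810, 511]
  L3: h(810,511)=(810*31+511)%997=696 -> [696]
  root = 696 != target 275
Candidate A produces the target root.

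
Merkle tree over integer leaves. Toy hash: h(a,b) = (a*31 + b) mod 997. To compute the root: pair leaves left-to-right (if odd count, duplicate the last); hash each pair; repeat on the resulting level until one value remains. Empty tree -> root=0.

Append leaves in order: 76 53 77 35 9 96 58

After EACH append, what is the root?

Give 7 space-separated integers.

After append 76 (leaves=[76]):
  L0: [76]
  root=76
After append 53 (leaves=[76, 53]):
  L0: [76, 53]
  L1: h(76,53)=(76*31+53)%997=415 -> [415]
  root=415
After append 77 (leaves=[76, 53, 77]):
  L0: [76, 53, 77]
  L1: h(76,53)=(76*31+53)%997=415 h(77,77)=(77*31+77)%997=470 -> [415, 470]
  L2: h(415,470)=(415*31+470)%997=374 -> [374]
  root=374
After append 35 (leaves=[76, 53, 77, 35]):
  L0: [76, 53, 77, 35]
  L1: h(76,53)=(76*31+53)%997=415 h(77,35)=(77*31+35)%997=428 -> [415, 428]
  L2: h(415,428)=(415*31+428)%997=332 -> [332]
  root=332
After append 9 (leaves=[76, 53, 77, 35, 9]):
  L0: [76, 53, 77, 35, 9]
  L1: h(76,53)=(76*31+53)%997=415 h(77,35)=(77*31+35)%997=428 h(9,9)=(9*31+9)%997=288 -> [415, 428, 288]
  L2: h(415,428)=(415*31+428)%997=332 h(288,288)=(288*31+288)%997=243 -> [332, 243]
  L3: h(332,243)=(332*31+243)%997=565 -> [565]
  root=565
After append 96 (leaves=[76, 53, 77, 35, 9, 96]):
  L0: [76, 53, 77, 35, 9, 96]
  L1: h(76,53)=(76*31+53)%997=415 h(77,35)=(77*31+35)%997=428 h(9,96)=(9*31+96)%997=375 -> [415, 428, 375]
  L2: h(415,428)=(415*31+428)%997=332 h(375,375)=(375*31+375)%997=36 -> [332, 36]
  L3: h(332,36)=(332*31+36)%997=358 -> [358]
  root=358
After append 58 (leaves=[76, 53, 77, 35, 9, 96, 58]):
  L0: [76, 53, 77, 35, 9, 96, 58]
  L1: h(76,53)=(76*31+53)%997=415 h(77,35)=(77*31+35)%997=428 h(9,96)=(9*31+96)%997=375 h(58,58)=(58*31+58)%997=859 -> [415, 428, 375, 859]
  L2: h(415,428)=(415*31+428)%997=332 h(375,859)=(375*31+859)%997=520 -> [332, 520]
  L3: h(332,520)=(332*31+520)%997=842 -> [842]
  root=842

Answer: 76 415 374 332 565 358 842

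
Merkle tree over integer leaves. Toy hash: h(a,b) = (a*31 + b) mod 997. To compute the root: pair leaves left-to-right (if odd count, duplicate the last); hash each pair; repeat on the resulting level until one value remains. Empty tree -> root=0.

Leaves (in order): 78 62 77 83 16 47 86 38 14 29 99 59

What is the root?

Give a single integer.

Answer: 348

Derivation:
L0: [78, 62, 77, 83, 16, 47, 86, 38, 14, 29, 99, 59]
L1: h(78,62)=(78*31+62)%997=486 h(77,83)=(77*31+83)%997=476 h(16,47)=(16*31+47)%997=543 h(86,38)=(86*31+38)%997=710 h(14,29)=(14*31+29)%997=463 h(99,59)=(99*31+59)%997=137 -> [486, 476, 543, 710, 463, 137]
L2: h(486,476)=(486*31+476)%997=587 h(543,710)=(543*31+710)%997=594 h(463,137)=(463*31+137)%997=532 -> [587, 594, 532]
L3: h(587,594)=(587*31+594)%997=845 h(532,532)=(532*31+532)%997=75 -> [845, 75]
L4: h(845,75)=(845*31+75)%997=348 -> [348]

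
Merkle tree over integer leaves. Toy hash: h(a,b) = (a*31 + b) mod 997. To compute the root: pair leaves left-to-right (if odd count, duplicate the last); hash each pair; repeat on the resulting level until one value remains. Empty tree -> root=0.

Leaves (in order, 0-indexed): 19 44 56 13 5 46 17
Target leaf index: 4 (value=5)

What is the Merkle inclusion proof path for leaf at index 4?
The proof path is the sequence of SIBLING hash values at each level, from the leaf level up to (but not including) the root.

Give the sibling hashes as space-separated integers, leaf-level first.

Answer: 46 544 435

Derivation:
L0 (leaves): [19, 44, 56, 13, 5, 46, 17], target index=4
L1: h(19,44)=(19*31+44)%997=633 [pair 0] h(56,13)=(56*31+13)%997=752 [pair 1] h(5,46)=(5*31+46)%997=201 [pair 2] h(17,17)=(17*31+17)%997=544 [pair 3] -> [633, 752, 201, 544]
  Sibling for proof at L0: 46
L2: h(633,752)=(633*31+752)%997=435 [pair 0] h(201,544)=(201*31+544)%997=793 [pair 1] -> [435, 793]
  Sibling for proof at L1: 544
L3: h(435,793)=(435*31+793)%997=320 [pair 0] -> [320]
  Sibling for proof at L2: 435
Root: 320
Proof path (sibling hashes from leaf to root): [46, 544, 435]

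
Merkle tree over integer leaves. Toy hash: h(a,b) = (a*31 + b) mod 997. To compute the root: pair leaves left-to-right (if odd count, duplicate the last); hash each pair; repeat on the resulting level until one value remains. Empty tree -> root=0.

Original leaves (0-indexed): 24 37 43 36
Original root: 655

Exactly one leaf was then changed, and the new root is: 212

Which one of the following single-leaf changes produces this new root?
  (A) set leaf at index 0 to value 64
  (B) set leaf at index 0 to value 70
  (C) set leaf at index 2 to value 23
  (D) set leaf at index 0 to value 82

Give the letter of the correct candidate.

Answer: A

Derivation:
Original leaves: [24, 37, 43, 36]
Target new root: 212
Try each candidate change and compute the resulting root:
Candidate A: set leaf[0] = 64 -> leaves = [64, 37, 43, 36]
  L0: [64, 37, 43, 36]
  L1: h(64,37)=(64*31+37)%997=27 h(43,36)=(43*31+36)%997=372 -> [27, 372]
  L2: h(27,372)=(27*31+372)%997=212 -> [212]
  root = 212 == target 212  ** MATCH **
Candidate B: set leaf[0] = 70 -> leaves = [70, 37, 43, 36]
  L0: [70, 37, 43, 36]
  L1: h(70,37)=(70*31+37)%997=213 h(43,36)=(43*31+36)%997=372 -> [213, 372]
  L2: h(213,372)=(213*31+372)%997=993 -> [993]
  root = 993 != target 212
Candidate C: set leaf[2] = 23 -> leaves = [24, 37, 23, 36]
  L0: [24, 37, 23, 36]
  L1: h(24,37)=(24*31+37)%997=781 h(23,36)=(23*31+36)%997=749 -> [781, 749]
  L2: h(781,749)=(781*31+749)%997=35 -> [35]
  root = 35 != target 212
Candidate D: set leaf[0] = 82 -> leaves = [82, 37, 43, 36]
  L0: [82, 37, 43, 36]
  L1: h(82,37)=(82*31+37)%997=585 h(43,36)=(43*31+36)%997=372 -> [585, 372]
  L2: h(585,372)=(585*31+372)%997=561 -> [561]
  root = 561 != target 212
Candidate A produces the target root.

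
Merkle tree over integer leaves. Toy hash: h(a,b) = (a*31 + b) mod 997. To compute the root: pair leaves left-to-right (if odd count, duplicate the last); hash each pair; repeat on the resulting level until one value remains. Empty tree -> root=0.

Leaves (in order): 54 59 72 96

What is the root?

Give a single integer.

Answer: 219

Derivation:
L0: [54, 59, 72, 96]
L1: h(54,59)=(54*31+59)%997=736 h(72,96)=(72*31+96)%997=334 -> [736, 334]
L2: h(736,334)=(736*31+334)%997=219 -> [219]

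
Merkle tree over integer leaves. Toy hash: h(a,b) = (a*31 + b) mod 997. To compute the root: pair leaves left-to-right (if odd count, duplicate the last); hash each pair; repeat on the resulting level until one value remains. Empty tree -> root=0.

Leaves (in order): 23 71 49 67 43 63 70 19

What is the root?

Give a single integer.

Answer: 605

Derivation:
L0: [23, 71, 49, 67, 43, 63, 70, 19]
L1: h(23,71)=(23*31+71)%997=784 h(49,67)=(49*31+67)%997=589 h(43,63)=(43*31+63)%997=399 h(70,19)=(70*31+19)%997=195 -> [784, 589, 399, 195]
L2: h(784,589)=(784*31+589)%997=965 h(399,195)=(399*31+195)%997=600 -> [965, 600]
L3: h(965,600)=(965*31+600)%997=605 -> [605]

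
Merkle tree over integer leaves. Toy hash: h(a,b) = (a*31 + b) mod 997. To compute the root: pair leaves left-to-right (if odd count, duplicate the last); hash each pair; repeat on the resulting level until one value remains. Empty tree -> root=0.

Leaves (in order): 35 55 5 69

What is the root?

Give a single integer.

L0: [35, 55, 5, 69]
L1: h(35,55)=(35*31+55)%997=143 h(5,69)=(5*31+69)%997=224 -> [143, 224]
L2: h(143,224)=(143*31+224)%997=669 -> [669]

Answer: 669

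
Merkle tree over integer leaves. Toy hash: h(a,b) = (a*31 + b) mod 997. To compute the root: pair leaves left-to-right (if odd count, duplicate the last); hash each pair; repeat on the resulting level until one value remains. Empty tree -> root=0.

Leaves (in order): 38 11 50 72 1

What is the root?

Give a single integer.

Answer: 526

Derivation:
L0: [38, 11, 50, 72, 1]
L1: h(38,11)=(38*31+11)%997=192 h(50,72)=(50*31+72)%997=625 h(1,1)=(1*31+1)%997=32 -> [192, 625, 32]
L2: h(192,625)=(192*31+625)%997=595 h(32,32)=(32*31+32)%997=27 -> [595, 27]
L3: h(595,27)=(595*31+27)%997=526 -> [526]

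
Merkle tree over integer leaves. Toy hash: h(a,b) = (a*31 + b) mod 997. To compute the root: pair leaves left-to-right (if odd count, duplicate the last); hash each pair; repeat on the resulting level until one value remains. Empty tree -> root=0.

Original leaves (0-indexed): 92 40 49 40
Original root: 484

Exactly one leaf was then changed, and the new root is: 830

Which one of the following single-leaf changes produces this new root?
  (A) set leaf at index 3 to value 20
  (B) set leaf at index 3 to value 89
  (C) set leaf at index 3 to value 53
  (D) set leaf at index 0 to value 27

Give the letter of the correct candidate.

Answer: D

Derivation:
Original leaves: [92, 40, 49, 40]
Target new root: 830
Try each candidate change and compute the resulting root:
Candidate A: set leaf[3] = 20 -> leaves = [92, 40, 49, 20]
  L0: [92, 40, 49, 20]
  L1: h(92,40)=(92*31+40)%997=898 h(49,20)=(49*31+20)%997=542 -> [898, 542]
  L2: h(898,542)=(898*31+542)%997=464 -> [464]
  root = 464 != target 830
Candidate B: set leaf[3] = 89 -> leaves = [92, 40, 49, 89]
  L0: [92, 40, 49, 89]
  L1: h(92,40)=(92*31+40)%997=898 h(49,89)=(49*31+89)%997=611 -> [898, 611]
  L2: h(898,611)=(898*31+611)%997=533 -> [533]
  root = 533 != target 830
Candidate C: set leaf[3] = 53 -> leaves = [92, 40, 49, 53]
  L0: [92, 40, 49, 53]
  L1: h(92,40)=(92*31+40)%997=898 h(49,53)=(49*31+53)%997=575 -> [898, 575]
  L2: h(898,575)=(898*31+575)%997=497 -> [497]
  root = 497 != target 830
Candidate D: set leaf[0] = 27 -> leaves = [27, 40, 49, 40]
  L0: [27, 40, 49, 40]
  L1: h(27,40)=(27*31+40)%997=877 h(49,40)=(49*31+40)%997=562 -> [877, 562]
  L2: h(877,562)=(877*31+562)%997=830 -> [830]
  root = 830 == target 830  ** MATCH **
Candidate D produces the target root.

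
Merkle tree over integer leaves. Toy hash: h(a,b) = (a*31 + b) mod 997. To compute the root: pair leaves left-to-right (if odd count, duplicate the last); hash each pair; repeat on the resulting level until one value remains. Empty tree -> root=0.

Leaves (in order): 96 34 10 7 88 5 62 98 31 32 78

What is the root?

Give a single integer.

L0: [96, 34, 10, 7, 88, 5, 62, 98, 31, 32, 78]
L1: h(96,34)=(96*31+34)%997=19 h(10,7)=(10*31+7)%997=317 h(88,5)=(88*31+5)%997=739 h(62,98)=(62*31+98)%997=26 h(31,32)=(31*31+32)%997=993 h(78,78)=(78*31+78)%997=502 -> [19, 317, 739, 26, 993, 502]
L2: h(19,317)=(19*31+317)%997=906 h(739,26)=(739*31+26)%997=4 h(993,502)=(993*31+502)%997=378 -> [906, 4, 378]
L3: h(906,4)=(906*31+4)%997=174 h(378,378)=(378*31+378)%997=132 -> [174, 132]
L4: h(174,132)=(174*31+132)%997=541 -> [541]

Answer: 541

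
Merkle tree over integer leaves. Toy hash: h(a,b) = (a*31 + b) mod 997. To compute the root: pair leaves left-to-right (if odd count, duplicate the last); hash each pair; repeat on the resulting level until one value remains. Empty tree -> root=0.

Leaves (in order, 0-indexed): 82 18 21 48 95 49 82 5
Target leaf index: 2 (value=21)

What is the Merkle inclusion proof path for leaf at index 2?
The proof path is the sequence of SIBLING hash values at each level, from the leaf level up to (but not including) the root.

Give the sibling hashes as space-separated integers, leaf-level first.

L0 (leaves): [82, 18, 21, 48, 95, 49, 82, 5], target index=2
L1: h(82,18)=(82*31+18)%997=566 [pair 0] h(21,48)=(21*31+48)%997=699 [pair 1] h(95,49)=(95*31+49)%997=3 [pair 2] h(82,5)=(82*31+5)%997=553 [pair 3] -> [566, 699, 3, 553]
  Sibling for proof at L0: 48
L2: h(566,699)=(566*31+699)%997=299 [pair 0] h(3,553)=(3*31+553)%997=646 [pair 1] -> [299, 646]
  Sibling for proof at L1: 566
L3: h(299,646)=(299*31+646)%997=942 [pair 0] -> [942]
  Sibling for proof at L2: 646
Root: 942
Proof path (sibling hashes from leaf to root): [48, 566, 646]

Answer: 48 566 646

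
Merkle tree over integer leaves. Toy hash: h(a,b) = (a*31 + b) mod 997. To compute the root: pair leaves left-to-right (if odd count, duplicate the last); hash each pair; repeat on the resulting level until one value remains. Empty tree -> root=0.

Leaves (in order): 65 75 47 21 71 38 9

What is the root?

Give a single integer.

Answer: 395

Derivation:
L0: [65, 75, 47, 21, 71, 38, 9]
L1: h(65,75)=(65*31+75)%997=96 h(47,21)=(47*31+21)%997=481 h(71,38)=(71*31+38)%997=245 h(9,9)=(9*31+9)%997=288 -> [96, 481, 245, 288]
L2: h(96,481)=(96*31+481)%997=466 h(245,288)=(245*31+288)%997=904 -> [466, 904]
L3: h(466,904)=(466*31+904)%997=395 -> [395]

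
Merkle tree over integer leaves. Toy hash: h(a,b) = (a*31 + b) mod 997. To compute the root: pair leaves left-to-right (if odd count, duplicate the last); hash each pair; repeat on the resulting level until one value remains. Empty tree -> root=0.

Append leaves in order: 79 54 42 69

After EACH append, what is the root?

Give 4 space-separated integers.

Answer: 79 509 174 201

Derivation:
After append 79 (leaves=[79]):
  L0: [79]
  root=79
After append 54 (leaves=[79, 54]):
  L0: [79, 54]
  L1: h(79,54)=(79*31+54)%997=509 -> [509]
  root=509
After append 42 (leaves=[79, 54, 42]):
  L0: [79, 54, 42]
  L1: h(79,54)=(79*31+54)%997=509 h(42,42)=(42*31+42)%997=347 -> [509, 347]
  L2: h(509,347)=(509*31+347)%997=174 -> [174]
  root=174
After append 69 (leaves=[79, 54, 42, 69]):
  L0: [79, 54, 42, 69]
  L1: h(79,54)=(79*31+54)%997=509 h(42,69)=(42*31+69)%997=374 -> [509, 374]
  L2: h(509,374)=(509*31+374)%997=201 -> [201]
  root=201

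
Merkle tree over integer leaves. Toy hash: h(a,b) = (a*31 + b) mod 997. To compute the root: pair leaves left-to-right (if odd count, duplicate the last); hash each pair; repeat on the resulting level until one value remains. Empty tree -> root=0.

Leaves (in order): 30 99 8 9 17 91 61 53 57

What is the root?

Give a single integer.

Answer: 426

Derivation:
L0: [30, 99, 8, 9, 17, 91, 61, 53, 57]
L1: h(30,99)=(30*31+99)%997=32 h(8,9)=(8*31+9)%997=257 h(17,91)=(17*31+91)%997=618 h(61,53)=(61*31+53)%997=947 h(57,57)=(57*31+57)%997=827 -> [32, 257, 618, 947, 827]
L2: h(32,257)=(32*31+257)%997=252 h(618,947)=(618*31+947)%997=165 h(827,827)=(827*31+827)%997=542 -> [252, 165, 542]
L3: h(252,165)=(252*31+165)%997=1 h(542,542)=(542*31+542)%997=395 -> [1, 395]
L4: h(1,395)=(1*31+395)%997=426 -> [426]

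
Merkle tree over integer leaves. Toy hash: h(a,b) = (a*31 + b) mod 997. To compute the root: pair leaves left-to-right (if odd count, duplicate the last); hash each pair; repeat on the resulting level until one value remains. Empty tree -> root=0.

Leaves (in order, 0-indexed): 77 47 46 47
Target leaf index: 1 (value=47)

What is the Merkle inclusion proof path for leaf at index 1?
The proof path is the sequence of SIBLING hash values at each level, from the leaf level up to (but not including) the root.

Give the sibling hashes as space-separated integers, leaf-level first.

Answer: 77 476

Derivation:
L0 (leaves): [77, 47, 46, 47], target index=1
L1: h(77,47)=(77*31+47)%997=440 [pair 0] h(46,47)=(46*31+47)%997=476 [pair 1] -> [440, 476]
  Sibling for proof at L0: 77
L2: h(440,476)=(440*31+476)%997=158 [pair 0] -> [158]
  Sibling for proof at L1: 476
Root: 158
Proof path (sibling hashes from leaf to root): [77, 476]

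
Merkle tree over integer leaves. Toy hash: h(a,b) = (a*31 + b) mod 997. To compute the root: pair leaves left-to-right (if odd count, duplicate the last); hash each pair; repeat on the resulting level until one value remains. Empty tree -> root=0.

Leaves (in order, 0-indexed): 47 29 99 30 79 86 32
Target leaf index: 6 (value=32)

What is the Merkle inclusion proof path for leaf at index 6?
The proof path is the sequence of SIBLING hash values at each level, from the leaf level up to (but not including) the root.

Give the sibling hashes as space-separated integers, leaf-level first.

L0 (leaves): [47, 29, 99, 30, 79, 86, 32], target index=6
L1: h(47,29)=(47*31+29)%997=489 [pair 0] h(99,30)=(99*31+30)%997=108 [pair 1] h(79,86)=(79*31+86)%997=541 [pair 2] h(32,32)=(32*31+32)%997=27 [pair 3] -> [489, 108, 541, 27]
  Sibling for proof at L0: 32
L2: h(489,108)=(489*31+108)%997=312 [pair 0] h(541,27)=(541*31+27)%997=846 [pair 1] -> [312, 846]
  Sibling for proof at L1: 541
L3: h(312,846)=(312*31+846)%997=548 [pair 0] -> [548]
  Sibling for proof at L2: 312
Root: 548
Proof path (sibling hashes from leaf to root): [32, 541, 312]

Answer: 32 541 312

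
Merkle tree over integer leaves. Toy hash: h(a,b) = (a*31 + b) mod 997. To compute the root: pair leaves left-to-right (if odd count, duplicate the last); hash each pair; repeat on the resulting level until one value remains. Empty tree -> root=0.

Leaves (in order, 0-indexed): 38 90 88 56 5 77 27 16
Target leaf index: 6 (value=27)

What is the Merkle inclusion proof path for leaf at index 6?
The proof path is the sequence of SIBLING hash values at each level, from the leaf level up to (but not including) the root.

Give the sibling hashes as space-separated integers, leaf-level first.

Answer: 16 232 218

Derivation:
L0 (leaves): [38, 90, 88, 56, 5, 77, 27, 16], target index=6
L1: h(38,90)=(38*31+90)%997=271 [pair 0] h(88,56)=(88*31+56)%997=790 [pair 1] h(5,77)=(5*31+77)%997=232 [pair 2] h(27,16)=(27*31+16)%997=853 [pair 3] -> [271, 790, 232, 853]
  Sibling for proof at L0: 16
L2: h(271,790)=(271*31+790)%997=218 [pair 0] h(232,853)=(232*31+853)%997=69 [pair 1] -> [218, 69]
  Sibling for proof at L1: 232
L3: h(218,69)=(218*31+69)%997=845 [pair 0] -> [845]
  Sibling for proof at L2: 218
Root: 845
Proof path (sibling hashes from leaf to root): [16, 232, 218]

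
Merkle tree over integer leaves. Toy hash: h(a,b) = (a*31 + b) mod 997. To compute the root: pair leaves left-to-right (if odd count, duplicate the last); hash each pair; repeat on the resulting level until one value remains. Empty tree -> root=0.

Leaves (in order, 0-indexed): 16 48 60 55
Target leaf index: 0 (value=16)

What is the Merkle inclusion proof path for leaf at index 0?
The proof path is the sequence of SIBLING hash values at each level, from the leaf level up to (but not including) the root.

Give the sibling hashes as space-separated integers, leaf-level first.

Answer: 48 918

Derivation:
L0 (leaves): [16, 48, 60, 55], target index=0
L1: h(16,48)=(16*31+48)%997=544 [pair 0] h(60,55)=(60*31+55)%997=918 [pair 1] -> [544, 918]
  Sibling for proof at L0: 48
L2: h(544,918)=(544*31+918)%997=833 [pair 0] -> [833]
  Sibling for proof at L1: 918
Root: 833
Proof path (sibling hashes from leaf to root): [48, 918]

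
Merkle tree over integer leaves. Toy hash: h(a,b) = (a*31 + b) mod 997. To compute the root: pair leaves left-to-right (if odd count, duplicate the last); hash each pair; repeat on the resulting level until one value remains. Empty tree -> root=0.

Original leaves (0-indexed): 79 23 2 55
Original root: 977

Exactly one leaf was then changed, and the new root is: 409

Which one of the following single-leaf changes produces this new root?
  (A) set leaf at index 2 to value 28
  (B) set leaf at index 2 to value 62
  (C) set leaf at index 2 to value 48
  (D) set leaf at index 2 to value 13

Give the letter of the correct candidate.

Answer: C

Derivation:
Original leaves: [79, 23, 2, 55]
Target new root: 409
Try each candidate change and compute the resulting root:
Candidate A: set leaf[2] = 28 -> leaves = [79, 23, 28, 55]
  L0: [79, 23, 28, 55]
  L1: h(79,23)=(79*31+23)%997=478 h(28,55)=(28*31+55)%997=923 -> [478, 923]
  L2: h(478,923)=(478*31+923)%997=786 -> [786]
  root = 786 != target 409
Candidate B: set leaf[2] = 62 -> leaves = [79, 23, 62, 55]
  L0: [79, 23, 62, 55]
  L1: h(79,23)=(79*31+23)%997=478 h(62,55)=(62*31+55)%997=980 -> [478, 980]
  L2: h(478,980)=(478*31+980)%997=843 -> [843]
  root = 843 != target 409
Candidate C: set leaf[2] = 48 -> leaves = [79, 23, 48, 55]
  L0: [79, 23, 48, 55]
  L1: h(79,23)=(79*31+23)%997=478 h(48,55)=(48*31+55)%997=546 -> [478, 546]
  L2: h(478,546)=(478*31+546)%997=409 -> [409]
  root = 409 == target 409  ** MATCH **
Candidate D: set leaf[2] = 13 -> leaves = [79, 23, 13, 55]
  L0: [79, 23, 13, 55]
  L1: h(79,23)=(79*31+23)%997=478 h(13,55)=(13*31+55)%997=458 -> [478, 458]
  L2: h(478,458)=(478*31+458)%997=321 -> [321]
  root = 321 != target 409
Candidate C produces the target root.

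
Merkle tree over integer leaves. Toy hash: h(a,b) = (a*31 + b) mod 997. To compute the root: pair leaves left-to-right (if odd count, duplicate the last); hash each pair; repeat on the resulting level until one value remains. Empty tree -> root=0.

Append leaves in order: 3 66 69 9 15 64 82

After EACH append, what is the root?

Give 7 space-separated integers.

Answer: 3 159 158 98 452 26 127

Derivation:
After append 3 (leaves=[3]):
  L0: [3]
  root=3
After append 66 (leaves=[3, 66]):
  L0: [3, 66]
  L1: h(3,66)=(3*31+66)%997=159 -> [159]
  root=159
After append 69 (leaves=[3, 66, 69]):
  L0: [3, 66, 69]
  L1: h(3,66)=(3*31+66)%997=159 h(69,69)=(69*31+69)%997=214 -> [159, 214]
  L2: h(159,214)=(159*31+214)%997=158 -> [158]
  root=158
After append 9 (leaves=[3, 66, 69, 9]):
  L0: [3, 66, 69, 9]
  L1: h(3,66)=(3*31+66)%997=159 h(69,9)=(69*31+9)%997=154 -> [159, 154]
  L2: h(159,154)=(159*31+154)%997=98 -> [98]
  root=98
After append 15 (leaves=[3, 66, 69, 9, 15]):
  L0: [3, 66, 69, 9, 15]
  L1: h(3,66)=(3*31+66)%997=159 h(69,9)=(69*31+9)%997=154 h(15,15)=(15*31+15)%997=480 -> [159, 154, 480]
  L2: h(159,154)=(159*31+154)%997=98 h(480,480)=(480*31+480)%997=405 -> [98, 405]
  L3: h(98,405)=(98*31+405)%997=452 -> [452]
  root=452
After append 64 (leaves=[3, 66, 69, 9, 15, 64]):
  L0: [3, 66, 69, 9, 15, 64]
  L1: h(3,66)=(3*31+66)%997=159 h(69,9)=(69*31+9)%997=154 h(15,64)=(15*31+64)%997=529 -> [159, 154, 529]
  L2: h(159,154)=(159*31+154)%997=98 h(529,529)=(529*31+529)%997=976 -> [98, 976]
  L3: h(98,976)=(98*31+976)%997=26 -> [26]
  root=26
After append 82 (leaves=[3, 66, 69, 9, 15, 64, 82]):
  L0: [3, 66, 69, 9, 15, 64, 82]
  L1: h(3,66)=(3*31+66)%997=159 h(69,9)=(69*31+9)%997=154 h(15,64)=(15*31+64)%997=529 h(82,82)=(82*31+82)%997=630 -> [159, 154, 529, 630]
  L2: h(159,154)=(159*31+154)%997=98 h(529,630)=(529*31+630)%997=80 -> [98, 80]
  L3: h(98,80)=(98*31+80)%997=127 -> [127]
  root=127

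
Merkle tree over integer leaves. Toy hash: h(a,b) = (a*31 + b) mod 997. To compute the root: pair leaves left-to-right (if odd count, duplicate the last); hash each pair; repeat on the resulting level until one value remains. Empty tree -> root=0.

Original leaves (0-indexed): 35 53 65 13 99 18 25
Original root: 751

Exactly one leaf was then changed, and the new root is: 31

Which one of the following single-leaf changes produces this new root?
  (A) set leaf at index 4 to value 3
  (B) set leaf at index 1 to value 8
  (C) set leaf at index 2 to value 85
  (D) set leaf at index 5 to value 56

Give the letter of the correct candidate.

Original leaves: [35, 53, 65, 13, 99, 18, 25]
Target new root: 31
Try each candidate change and compute the resulting root:
Candidate A: set leaf[4] = 3 -> leaves = [35, 53, 65, 13, 3, 18, 25]
  L0: [35, 53, 65, 13, 3, 18, 25]
  L1: h(35,53)=(35*31+53)%997=141 h(65,13)=(65*31+13)%997=34 h(3,18)=(3*31+18)%997=111 h(25,25)=(25*31+25)%997=800 -> [141, 34, 111, 800]
  L2: h(141,34)=(141*31+34)%997=417 h(111,800)=(111*31+800)%997=253 -> [417, 253]
  L3: h(417,253)=(417*31+253)%997=219 -> [219]
  root = 219 != target 31
Candidate B: set leaf[1] = 8 -> leaves = [35, 8, 65, 13, 99, 18, 25]
  L0: [35, 8, 65, 13, 99, 18, 25]
  L1: h(35,8)=(35*31+8)%997=96 h(65,13)=(65*31+13)%997=34 h(99,18)=(99*31+18)%997=96 h(25,25)=(25*31+25)%997=800 -> [96, 34, 96, 800]
  L2: h(96,34)=(96*31+34)%997=19 h(96,800)=(96*31+800)%997=785 -> [19, 785]
  L3: h(19,785)=(19*31+785)%997=377 -> [377]
  root = 377 != target 31
Candidate C: set leaf[2] = 85 -> leaves = [35, 53, 85, 13, 99, 18, 25]
  L0: [35, 53, 85, 13, 99, 18, 25]
  L1: h(35,53)=(35*31+53)%997=141 h(85,13)=(85*31+13)%997=654 h(99,18)=(99*31+18)%997=96 h(25,25)=(25*31+25)%997=800 -> [141, 654, 96, 800]
  L2: h(141,654)=(141*31+654)%997=40 h(96,800)=(96*31+800)%997=785 -> [40, 785]
  L3: h(40,785)=(40*31+785)%997=31 -> [31]
  root = 31 == target 31  ** MATCH **
Candidate D: set leaf[5] = 56 -> leaves = [35, 53, 65, 13, 99, 56, 25]
  L0: [35, 53, 65, 13, 99, 56, 25]
  L1: h(35,53)=(35*31+53)%997=141 h(65,13)=(65*31+13)%997=34 h(99,56)=(99*31+56)%997=134 h(25,25)=(25*31+25)%997=800 -> [141, 34, 134, 800]
  L2: h(141,34)=(141*31+34)%997=417 h(134,800)=(134*31+800)%997=966 -> [417, 966]
  L3: h(417,966)=(417*31+966)%997=932 -> [932]
  root = 932 != target 31
Candidate C produces the target root.

Answer: C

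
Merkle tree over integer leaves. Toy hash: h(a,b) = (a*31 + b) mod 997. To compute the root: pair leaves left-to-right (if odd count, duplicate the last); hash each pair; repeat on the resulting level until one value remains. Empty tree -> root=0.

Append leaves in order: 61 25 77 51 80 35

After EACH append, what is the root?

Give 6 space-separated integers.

Answer: 61 919 46 20 786 343

Derivation:
After append 61 (leaves=[61]):
  L0: [61]
  root=61
After append 25 (leaves=[61, 25]):
  L0: [61, 25]
  L1: h(61,25)=(61*31+25)%997=919 -> [919]
  root=919
After append 77 (leaves=[61, 25, 77]):
  L0: [61, 25, 77]
  L1: h(61,25)=(61*31+25)%997=919 h(77,77)=(77*31+77)%997=470 -> [919, 470]
  L2: h(919,470)=(919*31+470)%997=46 -> [46]
  root=46
After append 51 (leaves=[61, 25, 77, 51]):
  L0: [61, 25, 77, 51]
  L1: h(61,25)=(61*31+25)%997=919 h(77,51)=(77*31+51)%997=444 -> [919, 444]
  L2: h(919,444)=(919*31+444)%997=20 -> [20]
  root=20
After append 80 (leaves=[61, 25, 77, 51, 80]):
  L0: [61, 25, 77, 51, 80]
  L1: h(61,25)=(61*31+25)%997=919 h(77,51)=(77*31+51)%997=444 h(80,80)=(80*31+80)%997=566 -> [919, 444, 566]
  L2: h(919,444)=(919*31+444)%997=20 h(566,566)=(566*31+566)%997=166 -> [20, 166]
  L3: h(20,166)=(20*31+166)%997=786 -> [786]
  root=786
After append 35 (leaves=[61, 25, 77, 51, 80, 35]):
  L0: [61, 25, 77, 51, 80, 35]
  L1: h(61,25)=(61*31+25)%997=919 h(77,51)=(77*31+51)%997=444 h(80,35)=(80*31+35)%997=521 -> [919, 444, 521]
  L2: h(919,444)=(919*31+444)%997=20 h(521,521)=(521*31+521)%997=720 -> [20, 720]
  L3: h(20,720)=(20*31+720)%997=343 -> [343]
  root=343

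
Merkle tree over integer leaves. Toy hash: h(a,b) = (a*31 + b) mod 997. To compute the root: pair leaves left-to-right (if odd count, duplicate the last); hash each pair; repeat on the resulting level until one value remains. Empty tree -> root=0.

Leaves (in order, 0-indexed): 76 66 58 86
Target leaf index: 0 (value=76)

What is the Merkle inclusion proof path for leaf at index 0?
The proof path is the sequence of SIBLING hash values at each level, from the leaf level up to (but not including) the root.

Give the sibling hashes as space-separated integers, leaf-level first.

L0 (leaves): [76, 66, 58, 86], target index=0
L1: h(76,66)=(76*31+66)%997=428 [pair 0] h(58,86)=(58*31+86)%997=887 [pair 1] -> [428, 887]
  Sibling for proof at L0: 66
L2: h(428,887)=(428*31+887)%997=197 [pair 0] -> [197]
  Sibling for proof at L1: 887
Root: 197
Proof path (sibling hashes from leaf to root): [66, 887]

Answer: 66 887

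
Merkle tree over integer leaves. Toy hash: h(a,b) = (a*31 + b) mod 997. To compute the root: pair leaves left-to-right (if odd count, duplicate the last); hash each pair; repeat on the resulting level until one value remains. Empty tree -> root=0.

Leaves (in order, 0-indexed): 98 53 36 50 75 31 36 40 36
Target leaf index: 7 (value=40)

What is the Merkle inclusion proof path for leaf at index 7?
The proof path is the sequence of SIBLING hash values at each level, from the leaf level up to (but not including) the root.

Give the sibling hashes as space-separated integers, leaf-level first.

Answer: 36 362 278 197

Derivation:
L0 (leaves): [98, 53, 36, 50, 75, 31, 36, 40, 36], target index=7
L1: h(98,53)=(98*31+53)%997=100 [pair 0] h(36,50)=(36*31+50)%997=169 [pair 1] h(75,31)=(75*31+31)%997=362 [pair 2] h(36,40)=(36*31+40)%997=159 [pair 3] h(36,36)=(36*31+36)%997=155 [pair 4] -> [100, 169, 362, 159, 155]
  Sibling for proof at L0: 36
L2: h(100,169)=(100*31+169)%997=278 [pair 0] h(362,159)=(362*31+159)%997=414 [pair 1] h(155,155)=(155*31+155)%997=972 [pair 2] -> [278, 414, 972]
  Sibling for proof at L1: 362
L3: h(278,414)=(278*31+414)%997=59 [pair 0] h(972,972)=(972*31+972)%997=197 [pair 1] -> [59, 197]
  Sibling for proof at L2: 278
L4: h(59,197)=(59*31+197)%997=32 [pair 0] -> [32]
  Sibling for proof at L3: 197
Root: 32
Proof path (sibling hashes from leaf to root): [36, 362, 278, 197]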